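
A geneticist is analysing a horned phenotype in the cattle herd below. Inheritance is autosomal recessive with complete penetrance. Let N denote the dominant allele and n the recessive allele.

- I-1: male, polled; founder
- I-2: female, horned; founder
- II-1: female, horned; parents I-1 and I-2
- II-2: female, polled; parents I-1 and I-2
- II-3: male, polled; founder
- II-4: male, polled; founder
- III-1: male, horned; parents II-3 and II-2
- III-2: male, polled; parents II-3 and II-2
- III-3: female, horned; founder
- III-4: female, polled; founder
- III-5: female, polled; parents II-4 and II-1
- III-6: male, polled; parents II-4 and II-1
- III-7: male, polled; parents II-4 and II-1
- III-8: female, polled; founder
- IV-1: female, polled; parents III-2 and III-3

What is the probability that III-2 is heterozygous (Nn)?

1/2

II-3 is polled so carries N and passed n to III-1 (nn), so II-3 is Nn.
II-2 is polled so carries N and received n from I-2 (nn), so II-2 is Nn.
Their cross gives offspring ratios 1/4 NN : 1/2 Nn : 1/4 nn. Conditioning on III-2 being polled, P(Nn) = 1/2 / 3/4 = 2/3 before taking III-2's own offspring into account.
III-3 is horned, so III-3 is nn.
Now use III-2's offspring. Probability of each recorded status — polled daughter IV-1: 1/2 if III-2 is Nn, 1 if NN.
Bayes: P(Nn) = 2/3·1/2 / (2/3·1/2 + 1/3·1) = 1/2.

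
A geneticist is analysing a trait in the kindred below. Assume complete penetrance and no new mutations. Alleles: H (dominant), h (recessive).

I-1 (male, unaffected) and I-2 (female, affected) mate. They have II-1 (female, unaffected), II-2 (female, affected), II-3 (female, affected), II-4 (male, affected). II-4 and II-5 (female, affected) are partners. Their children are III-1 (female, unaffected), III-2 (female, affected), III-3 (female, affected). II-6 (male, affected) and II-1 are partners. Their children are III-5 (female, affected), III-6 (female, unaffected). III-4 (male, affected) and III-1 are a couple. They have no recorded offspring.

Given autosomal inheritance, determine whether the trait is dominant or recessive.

II-4 and II-5 are both affected yet have an unaffected child III-1. Under a recessive model two affected parents are homozygous and every child would be affected, so the trait cannot be recessive.

dominant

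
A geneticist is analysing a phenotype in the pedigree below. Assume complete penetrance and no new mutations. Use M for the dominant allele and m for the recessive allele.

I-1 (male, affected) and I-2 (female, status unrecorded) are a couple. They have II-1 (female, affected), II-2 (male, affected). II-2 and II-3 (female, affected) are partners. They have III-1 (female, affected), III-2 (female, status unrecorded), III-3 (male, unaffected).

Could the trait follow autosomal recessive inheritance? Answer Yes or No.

Under autosomal recessive, III-3 (unaffected, male) cannot arise from II-2 (affected) × II-3 (affected).

No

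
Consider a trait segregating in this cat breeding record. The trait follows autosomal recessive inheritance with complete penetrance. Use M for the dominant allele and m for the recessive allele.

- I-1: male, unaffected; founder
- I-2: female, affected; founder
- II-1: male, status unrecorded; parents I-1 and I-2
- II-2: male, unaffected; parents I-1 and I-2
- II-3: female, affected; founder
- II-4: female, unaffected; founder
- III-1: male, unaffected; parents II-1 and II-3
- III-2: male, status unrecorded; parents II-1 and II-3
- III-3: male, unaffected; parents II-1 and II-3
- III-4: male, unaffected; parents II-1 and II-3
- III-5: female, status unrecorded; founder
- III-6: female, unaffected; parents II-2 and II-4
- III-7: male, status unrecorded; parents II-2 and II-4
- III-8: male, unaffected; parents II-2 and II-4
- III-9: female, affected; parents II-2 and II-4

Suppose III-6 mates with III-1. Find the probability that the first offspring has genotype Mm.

II-2 is unaffected so carries M and received m from I-2 (mm), so II-2 is Mm.
II-4 is unaffected so carries M and passed m to III-9 (mm), so II-4 is Mm.
III-6 is an unaffected offspring of II-2 (Mm) × II-4 (Mm), whose cross gives 1/4 MM : 1/2 Mm : 1/4 mm; conditioning on being unaffected, III-6 is MM with probability 1/3, Mm with probability 2/3.
III-1 is unaffected so carries M and received m from II-3 (mm), so III-1 is Mm.
Summing over parental genotype combinations, P(offspring has genotype Mm) = 1/3·1/2 + 2/3·1/2 = 1/2.

1/2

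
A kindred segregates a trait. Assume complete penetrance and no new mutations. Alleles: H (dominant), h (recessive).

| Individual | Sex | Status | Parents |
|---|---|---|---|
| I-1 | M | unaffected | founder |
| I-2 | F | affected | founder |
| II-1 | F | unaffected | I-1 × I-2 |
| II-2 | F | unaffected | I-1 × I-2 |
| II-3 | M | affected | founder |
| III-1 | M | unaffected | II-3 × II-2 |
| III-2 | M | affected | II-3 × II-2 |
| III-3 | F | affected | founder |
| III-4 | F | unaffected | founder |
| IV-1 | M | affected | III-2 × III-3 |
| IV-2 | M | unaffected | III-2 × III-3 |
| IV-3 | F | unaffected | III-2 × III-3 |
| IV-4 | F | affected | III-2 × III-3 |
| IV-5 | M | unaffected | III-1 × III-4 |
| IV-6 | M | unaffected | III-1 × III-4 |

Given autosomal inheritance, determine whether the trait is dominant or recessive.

dominant

III-2 and III-3 are both affected yet have an unaffected child IV-2. Under a recessive model two affected parents are homozygous and every child would be affected, so the trait cannot be recessive.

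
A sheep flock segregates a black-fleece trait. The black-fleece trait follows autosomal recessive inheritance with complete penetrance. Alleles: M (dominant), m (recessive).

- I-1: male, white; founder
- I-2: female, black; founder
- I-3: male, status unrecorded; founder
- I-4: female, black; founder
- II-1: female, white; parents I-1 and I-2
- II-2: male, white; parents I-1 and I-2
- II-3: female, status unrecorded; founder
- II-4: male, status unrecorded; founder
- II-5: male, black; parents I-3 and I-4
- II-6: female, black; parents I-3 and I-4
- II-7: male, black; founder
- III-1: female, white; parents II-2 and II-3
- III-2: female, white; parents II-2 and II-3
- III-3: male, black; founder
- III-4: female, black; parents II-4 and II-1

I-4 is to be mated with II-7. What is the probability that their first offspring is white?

I-4 is black, so I-4 is mm.
II-7 is black, so II-7 is mm.
The cross gives 1 mm, so P(offspring is white) = 0.

0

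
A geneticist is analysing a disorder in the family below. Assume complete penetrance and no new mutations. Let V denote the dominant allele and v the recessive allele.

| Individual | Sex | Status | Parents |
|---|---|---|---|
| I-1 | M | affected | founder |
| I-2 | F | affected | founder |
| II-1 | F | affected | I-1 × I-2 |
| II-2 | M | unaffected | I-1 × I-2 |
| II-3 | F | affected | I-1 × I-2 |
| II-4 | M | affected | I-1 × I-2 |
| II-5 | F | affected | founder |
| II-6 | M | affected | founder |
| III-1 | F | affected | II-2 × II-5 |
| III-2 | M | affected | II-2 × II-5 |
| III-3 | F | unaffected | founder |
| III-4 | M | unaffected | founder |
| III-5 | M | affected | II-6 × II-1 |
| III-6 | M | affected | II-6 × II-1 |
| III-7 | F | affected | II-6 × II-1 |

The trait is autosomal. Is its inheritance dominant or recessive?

I-1 and I-2 are both affected yet have an unaffected child II-2. Under a recessive model two affected parents are homozygous and every child would be affected, so the trait cannot be recessive.

dominant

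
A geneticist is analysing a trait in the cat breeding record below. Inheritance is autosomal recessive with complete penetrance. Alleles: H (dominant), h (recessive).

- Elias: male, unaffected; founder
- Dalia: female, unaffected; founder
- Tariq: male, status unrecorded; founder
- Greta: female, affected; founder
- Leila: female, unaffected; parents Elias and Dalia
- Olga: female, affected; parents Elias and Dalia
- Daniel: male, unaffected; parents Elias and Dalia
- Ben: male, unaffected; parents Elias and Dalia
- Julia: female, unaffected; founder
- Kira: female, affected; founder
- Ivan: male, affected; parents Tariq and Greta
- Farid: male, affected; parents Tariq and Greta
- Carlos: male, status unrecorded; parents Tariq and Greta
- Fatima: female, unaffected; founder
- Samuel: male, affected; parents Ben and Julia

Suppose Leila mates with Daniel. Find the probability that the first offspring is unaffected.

8/9

Elias is unaffected so carries H and passed h to Olga (hh), so Elias is Hh.
Dalia is unaffected so carries H and passed h to Olga (hh), so Dalia is Hh.
Leila is an unaffected offspring of Elias (Hh) × Dalia (Hh), whose cross gives 1/4 HH : 1/2 Hh : 1/4 hh; conditioning on being unaffected, Leila is HH with probability 1/3, Hh with probability 2/3.
Daniel is an unaffected offspring of Elias (Hh) × Dalia (Hh), whose cross gives 1/4 HH : 1/2 Hh : 1/4 hh; conditioning on being unaffected, Daniel is HH with probability 1/3, Hh with probability 2/3.
Summing over parental genotype combinations, P(offspring is unaffected) = 1/9·1 + 2/9·1 + 2/9·1 + 4/9·3/4 = 8/9.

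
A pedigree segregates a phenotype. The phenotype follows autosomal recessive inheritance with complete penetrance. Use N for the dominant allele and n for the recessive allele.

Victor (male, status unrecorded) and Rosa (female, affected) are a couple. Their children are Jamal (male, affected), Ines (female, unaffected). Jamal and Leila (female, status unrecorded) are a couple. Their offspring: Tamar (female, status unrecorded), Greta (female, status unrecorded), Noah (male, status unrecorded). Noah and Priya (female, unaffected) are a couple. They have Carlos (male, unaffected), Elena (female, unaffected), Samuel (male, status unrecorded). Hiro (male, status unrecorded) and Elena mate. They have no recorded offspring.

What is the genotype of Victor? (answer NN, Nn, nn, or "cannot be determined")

From phenotype alone, Victor is NN or Nn or nn.
Victor passed N to Ines (Nn, whose n came from Rosa) and passed n to Jamal (nn), so Victor is Nn.

Nn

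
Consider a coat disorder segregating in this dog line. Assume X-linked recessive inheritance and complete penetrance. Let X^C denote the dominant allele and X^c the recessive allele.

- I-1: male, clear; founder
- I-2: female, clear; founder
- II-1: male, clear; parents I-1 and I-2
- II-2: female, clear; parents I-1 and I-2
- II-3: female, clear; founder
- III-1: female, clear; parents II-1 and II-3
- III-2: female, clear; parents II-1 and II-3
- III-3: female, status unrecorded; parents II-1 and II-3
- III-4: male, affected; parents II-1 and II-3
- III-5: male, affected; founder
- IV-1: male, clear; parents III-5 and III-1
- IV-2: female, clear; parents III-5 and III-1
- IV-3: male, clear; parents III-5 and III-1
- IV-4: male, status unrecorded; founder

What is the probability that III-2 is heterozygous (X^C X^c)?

II-1 is clear, so II-1 is X^C Y.
II-3 is clear so carries C and passed c to III-4 (X^c Y), so II-3 is X^C X^c.
Their cross gives offspring ratios 1/2 X^C X^C : 1/2 X^C X^c. Conditioning on III-2 being clear, P(X^C X^c) = 1/2 / 1 = 1/2.

1/2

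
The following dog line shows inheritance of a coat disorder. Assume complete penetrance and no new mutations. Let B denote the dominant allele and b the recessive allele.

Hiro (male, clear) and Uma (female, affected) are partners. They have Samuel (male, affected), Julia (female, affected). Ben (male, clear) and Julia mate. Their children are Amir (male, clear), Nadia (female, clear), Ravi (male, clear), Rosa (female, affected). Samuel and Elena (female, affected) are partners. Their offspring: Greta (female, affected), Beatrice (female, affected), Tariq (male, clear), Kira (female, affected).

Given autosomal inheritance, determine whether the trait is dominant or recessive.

Samuel and Elena are both affected yet have a clear child Tariq. Under a recessive model two affected parents are homozygous and every child would be affected, so the trait cannot be recessive.

dominant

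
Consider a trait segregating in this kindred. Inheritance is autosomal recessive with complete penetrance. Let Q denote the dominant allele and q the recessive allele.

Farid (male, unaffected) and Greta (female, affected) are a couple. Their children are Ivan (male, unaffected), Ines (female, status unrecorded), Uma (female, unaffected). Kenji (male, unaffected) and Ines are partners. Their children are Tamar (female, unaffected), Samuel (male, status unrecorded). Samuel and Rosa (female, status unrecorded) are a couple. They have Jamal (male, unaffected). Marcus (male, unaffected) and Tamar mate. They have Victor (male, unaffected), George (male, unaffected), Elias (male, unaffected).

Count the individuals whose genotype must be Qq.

2

Obligate heterozygotes: Ivan is unaffected so carries Q and received q from Greta (qq), so Ivan is Qq; Uma is unaffected so carries Q and received q from Greta (qq), so Uma is Qq.
Every other individual is either homozygous by phenotype or has at least one consistent homozygous assignment, so the count is 2.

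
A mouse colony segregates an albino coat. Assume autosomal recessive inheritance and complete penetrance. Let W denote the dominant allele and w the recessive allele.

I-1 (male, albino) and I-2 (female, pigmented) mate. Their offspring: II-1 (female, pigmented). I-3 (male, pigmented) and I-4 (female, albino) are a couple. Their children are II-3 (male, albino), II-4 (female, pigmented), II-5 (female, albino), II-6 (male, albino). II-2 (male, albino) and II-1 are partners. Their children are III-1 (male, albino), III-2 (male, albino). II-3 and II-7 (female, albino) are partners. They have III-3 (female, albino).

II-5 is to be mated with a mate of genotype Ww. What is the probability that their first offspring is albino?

II-5 is albino, so II-5 is ww.
The cross gives 1/2 Ww : 1/2 ww, so P(offspring is albino) = 1/2.

1/2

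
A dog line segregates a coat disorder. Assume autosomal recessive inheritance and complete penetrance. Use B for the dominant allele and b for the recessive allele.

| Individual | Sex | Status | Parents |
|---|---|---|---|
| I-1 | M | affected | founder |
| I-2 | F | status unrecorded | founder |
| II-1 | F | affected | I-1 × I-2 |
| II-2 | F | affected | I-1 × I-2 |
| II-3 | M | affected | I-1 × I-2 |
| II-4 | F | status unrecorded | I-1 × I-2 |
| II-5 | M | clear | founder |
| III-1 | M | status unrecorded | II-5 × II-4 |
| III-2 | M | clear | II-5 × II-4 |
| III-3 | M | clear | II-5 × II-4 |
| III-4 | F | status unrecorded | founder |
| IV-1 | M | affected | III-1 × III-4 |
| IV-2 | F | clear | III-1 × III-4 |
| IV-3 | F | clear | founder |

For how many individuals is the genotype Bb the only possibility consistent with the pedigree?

No individual's genotype is forced to Bb by the pedigree, so the count is 0.

0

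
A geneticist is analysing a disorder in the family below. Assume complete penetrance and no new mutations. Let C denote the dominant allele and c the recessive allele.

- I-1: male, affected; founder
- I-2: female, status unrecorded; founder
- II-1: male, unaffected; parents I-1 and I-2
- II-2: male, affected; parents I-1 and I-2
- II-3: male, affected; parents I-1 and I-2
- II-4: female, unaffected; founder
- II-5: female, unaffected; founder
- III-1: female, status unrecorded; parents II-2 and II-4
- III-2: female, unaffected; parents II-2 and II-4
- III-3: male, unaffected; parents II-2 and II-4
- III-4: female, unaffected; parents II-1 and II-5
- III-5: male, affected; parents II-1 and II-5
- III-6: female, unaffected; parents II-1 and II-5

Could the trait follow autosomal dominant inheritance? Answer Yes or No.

Under autosomal dominant, III-5 (affected, male) cannot arise from II-1 (unaffected) × II-5 (unaffected).

No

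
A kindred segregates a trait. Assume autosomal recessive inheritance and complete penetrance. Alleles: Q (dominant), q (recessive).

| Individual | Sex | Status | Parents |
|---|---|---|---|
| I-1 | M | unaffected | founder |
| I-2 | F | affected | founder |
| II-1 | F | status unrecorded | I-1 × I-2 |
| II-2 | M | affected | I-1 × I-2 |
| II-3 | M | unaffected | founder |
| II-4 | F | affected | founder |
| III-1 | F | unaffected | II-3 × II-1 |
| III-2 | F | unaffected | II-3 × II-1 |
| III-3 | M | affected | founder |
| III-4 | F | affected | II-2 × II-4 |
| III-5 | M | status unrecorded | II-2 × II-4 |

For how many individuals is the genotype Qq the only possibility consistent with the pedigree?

1

Obligate heterozygotes: I-1 is unaffected so carries Q and passed q to II-2 (qq), so I-1 is Qq.
Every other individual is either homozygous by phenotype or has at least one consistent homozygous assignment, so the count is 1.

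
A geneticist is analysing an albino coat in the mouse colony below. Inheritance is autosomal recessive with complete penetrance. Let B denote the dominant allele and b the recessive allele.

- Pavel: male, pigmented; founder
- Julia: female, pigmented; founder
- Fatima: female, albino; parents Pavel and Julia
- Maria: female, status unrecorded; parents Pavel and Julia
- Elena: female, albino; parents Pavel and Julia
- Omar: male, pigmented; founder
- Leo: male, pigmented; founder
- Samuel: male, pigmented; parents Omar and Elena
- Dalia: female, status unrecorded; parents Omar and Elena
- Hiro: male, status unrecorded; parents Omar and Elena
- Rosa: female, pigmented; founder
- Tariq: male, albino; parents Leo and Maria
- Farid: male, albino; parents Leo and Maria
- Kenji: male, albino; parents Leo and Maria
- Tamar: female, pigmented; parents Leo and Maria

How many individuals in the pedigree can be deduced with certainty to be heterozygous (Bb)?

4

Obligate heterozygotes: Pavel is pigmented so carries B and passed b to Fatima (bb), so Pavel is Bb; Julia is pigmented so carries B and passed b to Fatima (bb), so Julia is Bb; Leo is pigmented so carries B and passed b to Tariq (bb), so Leo is Bb; Samuel is pigmented so carries B and received b from Elena (bb), so Samuel is Bb.
Every other individual is either homozygous by phenotype or has at least one consistent homozygous assignment, so the count is 4.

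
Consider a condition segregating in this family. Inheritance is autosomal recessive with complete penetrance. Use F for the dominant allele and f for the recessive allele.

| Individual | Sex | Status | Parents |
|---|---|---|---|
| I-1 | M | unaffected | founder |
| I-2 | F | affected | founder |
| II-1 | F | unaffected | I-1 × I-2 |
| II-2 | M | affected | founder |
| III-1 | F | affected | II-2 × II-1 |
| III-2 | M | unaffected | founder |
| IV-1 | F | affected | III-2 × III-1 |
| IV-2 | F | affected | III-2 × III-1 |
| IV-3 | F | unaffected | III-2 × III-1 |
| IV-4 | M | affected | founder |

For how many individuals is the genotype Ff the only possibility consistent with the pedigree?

3

Obligate heterozygotes: II-1 is unaffected so carries F and received f from I-2 (ff), so II-1 is Ff; III-2 is unaffected so carries F and passed f to IV-1 (ff), so III-2 is Ff; IV-3 is unaffected so carries F and received f from III-1 (ff), so IV-3 is Ff.
Every other individual is either homozygous by phenotype or has at least one consistent homozygous assignment, so the count is 3.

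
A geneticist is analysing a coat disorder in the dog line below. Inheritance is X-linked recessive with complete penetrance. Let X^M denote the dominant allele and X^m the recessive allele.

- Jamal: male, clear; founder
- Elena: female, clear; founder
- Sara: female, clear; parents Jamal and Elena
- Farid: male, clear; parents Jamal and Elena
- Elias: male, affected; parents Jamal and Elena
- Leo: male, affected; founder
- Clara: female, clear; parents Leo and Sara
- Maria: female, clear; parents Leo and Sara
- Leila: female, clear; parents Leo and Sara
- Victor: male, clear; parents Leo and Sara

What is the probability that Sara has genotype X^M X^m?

Jamal is clear, so Jamal is X^M Y.
Elena is clear so carries M and passed m to Elias (X^m Y), so Elena is X^M X^m.
Their cross gives offspring ratios 1/2 X^M X^M : 1/2 X^M X^m. Conditioning on Sara being clear, P(X^M X^m) = 1/2 / 1 = 1/2 before taking Sara's own offspring into account.
Leo is affected, so Leo is X^m Y.
Now use Sara's offspring. Probability of each recorded status — clear daughter Clara: 1/2 if Sara is X^M X^m, 1 if X^M X^M; clear daughter Maria: 1/2 if Sara is X^M X^m, 1 if X^M X^M; clear daughter Leila: 1/2 if Sara is X^M X^m, 1 if X^M X^M; clear son Victor: 1/2 if Sara is X^M X^m, 1 if X^M X^M.
Bayes: P(X^M X^m) = 1/2·1/16 / (1/2·1/16 + 1/2·1) = 1/17.

1/17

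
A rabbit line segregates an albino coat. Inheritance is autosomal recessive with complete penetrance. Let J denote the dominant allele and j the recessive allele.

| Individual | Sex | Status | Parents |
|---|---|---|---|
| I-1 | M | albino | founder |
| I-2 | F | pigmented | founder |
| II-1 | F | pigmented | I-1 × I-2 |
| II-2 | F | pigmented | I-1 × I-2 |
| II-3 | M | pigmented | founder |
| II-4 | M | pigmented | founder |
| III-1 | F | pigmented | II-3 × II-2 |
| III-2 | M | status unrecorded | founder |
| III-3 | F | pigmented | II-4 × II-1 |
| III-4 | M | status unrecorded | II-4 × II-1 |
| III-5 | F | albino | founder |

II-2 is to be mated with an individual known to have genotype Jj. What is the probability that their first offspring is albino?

1/4

II-2 is pigmented so carries J and received j from I-1 (jj), so II-2 is Jj.
The cross gives 1/4 JJ : 1/2 Jj : 1/4 jj, so P(offspring is albino) = 1/4.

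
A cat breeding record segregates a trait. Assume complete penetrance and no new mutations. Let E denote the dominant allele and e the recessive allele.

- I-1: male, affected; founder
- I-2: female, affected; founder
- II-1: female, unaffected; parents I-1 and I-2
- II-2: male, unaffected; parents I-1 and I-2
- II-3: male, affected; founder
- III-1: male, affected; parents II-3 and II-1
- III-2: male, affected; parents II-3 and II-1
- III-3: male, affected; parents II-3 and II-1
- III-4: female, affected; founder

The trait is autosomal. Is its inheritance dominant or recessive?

dominant

I-1 and I-2 are both affected yet have an unaffected child II-1. Under a recessive model two affected parents are homozygous and every child would be affected, so the trait cannot be recessive.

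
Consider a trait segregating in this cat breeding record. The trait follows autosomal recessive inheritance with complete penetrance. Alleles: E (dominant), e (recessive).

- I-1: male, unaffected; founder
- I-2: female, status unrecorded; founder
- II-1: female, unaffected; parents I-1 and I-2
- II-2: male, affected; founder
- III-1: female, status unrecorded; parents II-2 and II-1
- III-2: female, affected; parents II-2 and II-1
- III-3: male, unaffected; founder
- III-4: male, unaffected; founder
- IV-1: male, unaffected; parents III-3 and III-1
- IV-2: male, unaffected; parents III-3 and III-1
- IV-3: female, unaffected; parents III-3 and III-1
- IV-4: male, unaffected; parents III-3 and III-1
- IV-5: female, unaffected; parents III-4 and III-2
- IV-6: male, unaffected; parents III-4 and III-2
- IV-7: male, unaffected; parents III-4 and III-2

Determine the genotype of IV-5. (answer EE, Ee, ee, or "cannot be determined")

From phenotype alone, IV-5 is EE or Ee.
IV-5 is unaffected so carries E and received e from III-2 (ee), so IV-5 is Ee.

Ee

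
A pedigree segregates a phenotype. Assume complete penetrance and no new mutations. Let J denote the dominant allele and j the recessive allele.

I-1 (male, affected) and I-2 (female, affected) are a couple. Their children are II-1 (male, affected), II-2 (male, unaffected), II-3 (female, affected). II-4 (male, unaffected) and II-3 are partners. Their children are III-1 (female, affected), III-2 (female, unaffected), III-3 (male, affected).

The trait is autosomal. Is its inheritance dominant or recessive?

I-1 and I-2 are both affected yet have an unaffected child II-2. Under a recessive model two affected parents are homozygous and every child would be affected, so the trait cannot be recessive.

dominant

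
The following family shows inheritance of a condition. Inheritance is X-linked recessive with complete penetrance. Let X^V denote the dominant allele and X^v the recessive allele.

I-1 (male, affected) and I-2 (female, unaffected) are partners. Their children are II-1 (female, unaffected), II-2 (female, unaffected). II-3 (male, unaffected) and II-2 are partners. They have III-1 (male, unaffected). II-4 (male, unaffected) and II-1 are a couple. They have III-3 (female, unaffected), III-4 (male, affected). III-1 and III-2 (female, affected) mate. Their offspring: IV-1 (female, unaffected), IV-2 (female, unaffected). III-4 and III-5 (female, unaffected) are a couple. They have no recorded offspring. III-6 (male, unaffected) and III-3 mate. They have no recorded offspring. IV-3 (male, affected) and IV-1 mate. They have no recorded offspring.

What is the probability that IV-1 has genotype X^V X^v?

IV-1 is unaffected so carries V and received v from III-2 (X^v X^v), so IV-1 is X^V X^v, giving P(X^V X^v) = 1.

1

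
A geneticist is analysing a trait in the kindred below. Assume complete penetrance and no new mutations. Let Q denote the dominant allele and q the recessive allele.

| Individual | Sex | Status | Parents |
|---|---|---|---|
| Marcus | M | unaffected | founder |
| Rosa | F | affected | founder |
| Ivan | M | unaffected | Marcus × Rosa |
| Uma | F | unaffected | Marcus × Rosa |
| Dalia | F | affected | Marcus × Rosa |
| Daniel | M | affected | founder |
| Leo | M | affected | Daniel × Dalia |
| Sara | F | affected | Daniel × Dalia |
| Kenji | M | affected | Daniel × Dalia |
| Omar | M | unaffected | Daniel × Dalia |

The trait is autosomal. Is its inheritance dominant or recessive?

dominant

Daniel and Dalia are both affected yet have an unaffected child Omar. Under a recessive model two affected parents are homozygous and every child would be affected, so the trait cannot be recessive.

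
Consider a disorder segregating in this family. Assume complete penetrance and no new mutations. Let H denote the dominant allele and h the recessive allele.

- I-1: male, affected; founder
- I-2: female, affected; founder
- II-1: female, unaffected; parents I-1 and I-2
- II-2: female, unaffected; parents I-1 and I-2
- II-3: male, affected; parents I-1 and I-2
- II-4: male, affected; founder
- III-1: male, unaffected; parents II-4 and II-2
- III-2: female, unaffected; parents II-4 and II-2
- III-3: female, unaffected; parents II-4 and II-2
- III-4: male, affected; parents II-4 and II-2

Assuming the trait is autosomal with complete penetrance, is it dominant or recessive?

I-1 and I-2 are both affected yet have an unaffected child II-1. Under a recessive model two affected parents are homozygous and every child would be affected, so the trait cannot be recessive.

dominant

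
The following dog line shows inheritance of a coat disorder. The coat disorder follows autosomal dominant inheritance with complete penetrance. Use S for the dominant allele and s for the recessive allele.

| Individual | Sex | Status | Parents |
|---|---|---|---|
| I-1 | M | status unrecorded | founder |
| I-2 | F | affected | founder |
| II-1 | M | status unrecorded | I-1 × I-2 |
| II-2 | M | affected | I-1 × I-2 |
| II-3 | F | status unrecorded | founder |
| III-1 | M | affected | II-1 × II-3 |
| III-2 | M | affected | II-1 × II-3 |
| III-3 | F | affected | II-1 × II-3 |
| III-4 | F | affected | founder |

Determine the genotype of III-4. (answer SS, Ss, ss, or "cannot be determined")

cannot be determined

III-4's phenotype allows SS or Ss, and no parent or child forces a single allele at both positions; consistent genotype assignments exist with III-4 as SS or Ss.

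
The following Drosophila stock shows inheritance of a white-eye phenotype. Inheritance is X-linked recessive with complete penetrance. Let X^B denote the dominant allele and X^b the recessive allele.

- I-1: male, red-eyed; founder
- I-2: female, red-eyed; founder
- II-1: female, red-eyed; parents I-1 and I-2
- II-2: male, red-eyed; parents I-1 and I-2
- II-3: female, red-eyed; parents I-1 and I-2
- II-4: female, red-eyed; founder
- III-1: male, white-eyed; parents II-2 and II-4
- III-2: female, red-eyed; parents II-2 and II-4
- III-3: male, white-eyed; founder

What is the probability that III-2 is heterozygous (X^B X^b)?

II-2 is red-eyed, so II-2 is X^B Y.
II-4 is red-eyed so carries B and passed b to III-1 (X^b Y), so II-4 is X^B X^b.
Their cross gives offspring ratios 1/2 X^B X^B : 1/2 X^B X^b. Conditioning on III-2 being red-eyed, P(X^B X^b) = 1/2 / 1 = 1/2.

1/2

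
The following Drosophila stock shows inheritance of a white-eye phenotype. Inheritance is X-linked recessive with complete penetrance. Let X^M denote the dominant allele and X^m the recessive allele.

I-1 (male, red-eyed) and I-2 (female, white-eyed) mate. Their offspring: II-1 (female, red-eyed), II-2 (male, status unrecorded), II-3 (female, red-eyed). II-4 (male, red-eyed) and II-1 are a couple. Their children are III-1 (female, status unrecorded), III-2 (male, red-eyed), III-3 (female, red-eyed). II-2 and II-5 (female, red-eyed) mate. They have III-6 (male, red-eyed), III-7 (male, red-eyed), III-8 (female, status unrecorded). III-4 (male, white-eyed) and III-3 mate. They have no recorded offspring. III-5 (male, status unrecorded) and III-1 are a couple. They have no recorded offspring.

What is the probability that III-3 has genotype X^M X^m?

II-4 is red-eyed, so II-4 is X^M Y.
II-1 is red-eyed so carries M and received m from I-2 (X^m X^m), so II-1 is X^M X^m.
Their cross gives offspring ratios 1/2 X^M X^M : 1/2 X^M X^m. Conditioning on III-3 being red-eyed, P(X^M X^m) = 1/2 / 1 = 1/2.

1/2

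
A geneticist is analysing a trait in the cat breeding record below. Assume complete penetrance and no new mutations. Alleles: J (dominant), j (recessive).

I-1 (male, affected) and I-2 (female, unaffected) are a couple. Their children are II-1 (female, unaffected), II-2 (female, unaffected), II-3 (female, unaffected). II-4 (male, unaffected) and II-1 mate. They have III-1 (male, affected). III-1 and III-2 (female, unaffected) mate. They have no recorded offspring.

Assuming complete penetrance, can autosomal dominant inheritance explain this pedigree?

No

Under autosomal dominant, III-1 (affected, male) cannot arise from II-4 (unaffected) × II-1 (unaffected).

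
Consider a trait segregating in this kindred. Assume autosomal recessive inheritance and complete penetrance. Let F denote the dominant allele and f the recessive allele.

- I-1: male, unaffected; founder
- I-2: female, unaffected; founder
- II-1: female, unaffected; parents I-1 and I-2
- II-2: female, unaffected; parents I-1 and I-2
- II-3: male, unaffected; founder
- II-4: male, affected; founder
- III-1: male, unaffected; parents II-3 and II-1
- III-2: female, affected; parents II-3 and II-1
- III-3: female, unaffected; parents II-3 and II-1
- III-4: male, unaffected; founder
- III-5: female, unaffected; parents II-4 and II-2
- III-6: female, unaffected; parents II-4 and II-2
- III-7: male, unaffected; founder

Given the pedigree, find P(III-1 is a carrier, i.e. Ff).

2/3

II-3 is unaffected so carries F and passed f to III-2 (ff), so II-3 is Ff.
II-1 is unaffected so carries F and passed f to III-2 (ff), so II-1 is Ff.
Their cross gives offspring ratios 1/4 FF : 1/2 Ff : 1/4 ff. Conditioning on III-1 being unaffected, P(Ff) = 1/2 / 3/4 = 2/3.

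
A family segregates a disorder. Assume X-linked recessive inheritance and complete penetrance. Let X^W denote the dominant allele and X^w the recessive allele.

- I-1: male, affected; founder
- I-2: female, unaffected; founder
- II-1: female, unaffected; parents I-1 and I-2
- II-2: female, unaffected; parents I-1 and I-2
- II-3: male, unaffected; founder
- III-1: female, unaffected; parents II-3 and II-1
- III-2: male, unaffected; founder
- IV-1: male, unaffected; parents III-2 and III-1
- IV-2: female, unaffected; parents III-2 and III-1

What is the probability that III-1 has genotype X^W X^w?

1/3

II-3 is unaffected, so II-3 is X^W Y.
II-1 is unaffected so carries W and received w from I-1 (X^w Y), so II-1 is X^W X^w.
Their cross gives offspring ratios 1/2 X^W X^W : 1/2 X^W X^w. Conditioning on III-1 being unaffected, P(X^W X^w) = 1/2 / 1 = 1/2 before taking III-1's own offspring into account.
III-2 is unaffected, so III-2 is X^W Y.
Now use III-1's offspring. Probability of each recorded status — unaffected son IV-1: 1/2 if III-1 is X^W X^w, 1 if X^W X^W. (IV-2: equally likely either way, so uninformative.)
Bayes: P(X^W X^w) = 1/2·1/2 / (1/2·1/2 + 1/2·1) = 1/3.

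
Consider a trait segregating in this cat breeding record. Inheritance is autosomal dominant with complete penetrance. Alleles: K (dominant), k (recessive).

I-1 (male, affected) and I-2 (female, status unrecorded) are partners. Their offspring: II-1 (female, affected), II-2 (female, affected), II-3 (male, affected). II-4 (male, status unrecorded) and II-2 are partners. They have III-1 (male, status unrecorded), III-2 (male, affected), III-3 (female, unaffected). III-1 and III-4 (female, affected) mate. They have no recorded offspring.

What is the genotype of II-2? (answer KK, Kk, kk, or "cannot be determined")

Kk

From phenotype alone, II-2 is KK or Kk.
II-2 is affected so carries K and passed k to III-3 (kk), so II-2 is Kk.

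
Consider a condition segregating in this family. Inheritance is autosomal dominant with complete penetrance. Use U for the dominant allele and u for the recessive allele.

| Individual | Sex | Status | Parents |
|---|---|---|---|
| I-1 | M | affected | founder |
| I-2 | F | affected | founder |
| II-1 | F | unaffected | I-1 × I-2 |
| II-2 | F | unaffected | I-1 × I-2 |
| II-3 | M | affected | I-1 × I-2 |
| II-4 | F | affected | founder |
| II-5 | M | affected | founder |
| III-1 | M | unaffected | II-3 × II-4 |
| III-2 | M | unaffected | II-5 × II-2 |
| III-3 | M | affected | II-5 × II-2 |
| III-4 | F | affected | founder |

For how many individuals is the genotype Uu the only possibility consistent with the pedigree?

Obligate heterozygotes: I-1 is affected so carries U and passed u to II-1 (uu), so I-1 is Uu; I-2 is affected so carries U and passed u to II-1 (uu), so I-2 is Uu; II-3 is affected so carries U and passed u to III-1 (uu), so II-3 is Uu; II-4 is affected so carries U and passed u to III-1 (uu), so II-4 is Uu; II-5 is affected so carries U and passed u to III-2 (uu), so II-5 is Uu; III-3 is affected so carries U and received u from II-2 (uu), so III-3 is Uu.
Every other individual is either homozygous by phenotype or has at least one consistent homozygous assignment, so the count is 6.

6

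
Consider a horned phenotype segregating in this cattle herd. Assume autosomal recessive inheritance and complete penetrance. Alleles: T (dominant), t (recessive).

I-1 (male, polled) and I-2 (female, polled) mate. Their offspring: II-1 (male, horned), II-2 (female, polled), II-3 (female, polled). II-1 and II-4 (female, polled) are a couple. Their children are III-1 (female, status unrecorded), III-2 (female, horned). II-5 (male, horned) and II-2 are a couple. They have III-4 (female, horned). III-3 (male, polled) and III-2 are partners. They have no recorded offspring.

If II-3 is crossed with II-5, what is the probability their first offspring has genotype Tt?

2/3

I-1 is polled so carries T and passed t to II-1 (tt), so I-1 is Tt.
I-2 is polled so carries T and passed t to II-1 (tt), so I-2 is Tt.
II-3 is a polled offspring of I-1 (Tt) × I-2 (Tt), whose cross gives 1/4 TT : 1/2 Tt : 1/4 tt; conditioning on being polled, II-3 is TT with probability 1/3, Tt with probability 2/3.
II-5 is horned, so II-5 is tt.
Summing over parental genotype combinations, P(offspring has genotype Tt) = 1/3·1 + 2/3·1/2 = 2/3.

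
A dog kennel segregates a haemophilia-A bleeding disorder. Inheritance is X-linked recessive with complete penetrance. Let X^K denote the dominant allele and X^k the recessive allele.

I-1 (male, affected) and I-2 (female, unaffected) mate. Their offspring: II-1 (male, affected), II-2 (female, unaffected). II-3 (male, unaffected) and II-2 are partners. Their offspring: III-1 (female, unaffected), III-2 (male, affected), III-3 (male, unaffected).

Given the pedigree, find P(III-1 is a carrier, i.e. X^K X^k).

II-3 is unaffected, so II-3 is X^K Y.
II-2 is unaffected so carries K and received k from I-1 (X^k Y), so II-2 is X^K X^k.
Their cross gives offspring ratios 1/2 X^K X^K : 1/2 X^K X^k. Conditioning on III-1 being unaffected, P(X^K X^k) = 1/2 / 1 = 1/2.

1/2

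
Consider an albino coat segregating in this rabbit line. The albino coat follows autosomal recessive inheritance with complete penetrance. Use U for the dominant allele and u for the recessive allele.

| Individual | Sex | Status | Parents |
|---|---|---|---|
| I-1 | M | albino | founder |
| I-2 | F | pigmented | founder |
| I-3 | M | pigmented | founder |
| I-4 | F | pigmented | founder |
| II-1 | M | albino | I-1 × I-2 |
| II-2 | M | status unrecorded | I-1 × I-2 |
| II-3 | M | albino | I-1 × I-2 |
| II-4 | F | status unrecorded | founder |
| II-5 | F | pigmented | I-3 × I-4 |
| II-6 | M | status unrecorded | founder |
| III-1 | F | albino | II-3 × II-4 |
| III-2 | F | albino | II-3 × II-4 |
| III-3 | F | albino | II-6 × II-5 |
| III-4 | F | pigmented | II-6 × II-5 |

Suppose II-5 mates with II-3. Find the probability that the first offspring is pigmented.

II-5 is pigmented so carries U and passed u to III-3 (uu), so II-5 is Uu.
II-3 is albino, so II-3 is uu.
The cross gives 1/2 Uu : 1/2 uu, so P(offspring is pigmented) = 1/2.

1/2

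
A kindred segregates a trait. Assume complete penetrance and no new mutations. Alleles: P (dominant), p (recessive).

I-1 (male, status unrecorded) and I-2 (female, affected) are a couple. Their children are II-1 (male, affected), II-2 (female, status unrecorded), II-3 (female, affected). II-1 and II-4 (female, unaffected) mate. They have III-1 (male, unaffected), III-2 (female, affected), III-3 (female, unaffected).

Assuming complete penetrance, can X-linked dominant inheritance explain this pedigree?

Under X-linked dominant, III-3 (unaffected, female) cannot arise from II-1 (affected) × II-4 (unaffected).

No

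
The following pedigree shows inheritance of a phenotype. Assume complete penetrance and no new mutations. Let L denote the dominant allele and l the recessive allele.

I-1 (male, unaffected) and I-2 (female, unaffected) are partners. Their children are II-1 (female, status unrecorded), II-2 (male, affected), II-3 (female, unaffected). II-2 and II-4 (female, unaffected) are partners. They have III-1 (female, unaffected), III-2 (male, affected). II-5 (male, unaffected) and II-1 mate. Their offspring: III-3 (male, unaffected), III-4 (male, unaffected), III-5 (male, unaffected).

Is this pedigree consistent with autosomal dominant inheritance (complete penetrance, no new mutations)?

No

Under autosomal dominant, II-2 (affected, male) cannot arise from I-1 (unaffected) × I-2 (unaffected).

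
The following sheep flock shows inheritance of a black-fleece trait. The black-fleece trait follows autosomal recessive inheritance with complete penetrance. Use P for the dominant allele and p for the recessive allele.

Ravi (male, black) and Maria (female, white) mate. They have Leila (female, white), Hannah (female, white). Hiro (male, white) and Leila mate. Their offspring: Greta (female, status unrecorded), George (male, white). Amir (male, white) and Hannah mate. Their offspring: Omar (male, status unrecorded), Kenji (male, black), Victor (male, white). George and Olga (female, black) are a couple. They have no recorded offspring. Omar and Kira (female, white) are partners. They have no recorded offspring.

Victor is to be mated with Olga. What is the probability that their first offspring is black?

1/3

Amir is white so carries P and passed p to Kenji (pp), so Amir is Pp.
Hannah is white so carries P and received p from Ravi (pp), so Hannah is Pp.
Victor is a white offspring of Amir (Pp) × Hannah (Pp), whose cross gives 1/4 PP : 1/2 Pp : 1/4 pp; conditioning on being white, Victor is PP with probability 1/3, Pp with probability 2/3.
Olga is black, so Olga is pp.
Summing over parental genotype combinations, P(offspring is black) = 2/3·1/2 = 1/3.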